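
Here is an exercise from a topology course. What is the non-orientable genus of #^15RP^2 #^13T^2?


Since a >= 1, the sum is non-orientable; each T^2 can be replaced by RP^2 # RP^2 (since T^2#RP^2 = 3RP^2).
Total crosscaps k = 15 + 2*13 = 41.
Check via chi: chi = 15*1 + 13*0 - (15+13-1)*2 = -39 = 2 - k = -39. Consistent.

41


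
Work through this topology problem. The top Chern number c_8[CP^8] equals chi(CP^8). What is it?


For any closed oriented manifold, <e(TM),[M]> = chi(M).
chi(CP^8) = 8+1 = 9

9


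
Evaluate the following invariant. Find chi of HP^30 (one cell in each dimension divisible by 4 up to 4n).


HP^30 has one cell in each dimension 0, 4, ..., 4*30 (30+1 cells, all even-dim).
chi = 30 + 1 = 31

31


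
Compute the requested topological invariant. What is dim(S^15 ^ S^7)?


S^m ^ S^n = S^{m+n}.
k = 15 + 7 = 22

22


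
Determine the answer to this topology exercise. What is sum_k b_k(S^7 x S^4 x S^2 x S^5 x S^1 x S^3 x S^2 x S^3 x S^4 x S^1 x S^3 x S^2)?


Total Betti number is multiplicative under products.
Each S^d (d>=1) has total Betti number 2.
There are 12 sphere factors.
Total = 2^12 = 4096

4096


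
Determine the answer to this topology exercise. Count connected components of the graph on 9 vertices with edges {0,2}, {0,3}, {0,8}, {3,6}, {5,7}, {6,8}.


Run DFS/union-find over 9 vertices.
V = 9, E = 6.
Number of components = 4

4


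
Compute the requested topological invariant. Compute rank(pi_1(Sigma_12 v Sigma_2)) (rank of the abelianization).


For a wedge: H_1(A v B) = H_1(A) + H_1(B).
b_1(Sigma_12) = 24, b_1(Sigma_2) = 4.
b_1 = 24 + 4 = 28

28


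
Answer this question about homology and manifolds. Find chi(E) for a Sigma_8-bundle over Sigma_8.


For a fiber bundle F -> E -> B (with CW structure): chi(E) = chi(B) * chi(F).
chi(Sigma_8) = -14, chi(Sigma_8) = -14.
chi(E) = (-14) * (-14) = 196

196


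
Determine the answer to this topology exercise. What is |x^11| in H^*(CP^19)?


|x| = 2 in H^*(CP^n).
|x^11| = 11 * |x| = 11 * 2 = 22

22


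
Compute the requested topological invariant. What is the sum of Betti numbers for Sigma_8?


For Sigma_8: b_0 = 1, b_1 = 2g = 16, b_2 = 1.
Total = 1 + 16 + 1 = 18

18


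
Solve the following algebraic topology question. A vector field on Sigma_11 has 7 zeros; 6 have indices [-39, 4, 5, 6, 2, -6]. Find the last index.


Poincare-Hopf: sum of indices = chi(M).
chi(Sigma_11) = 2 - 2*11 = -20.
Sum of known indices = -28.
x = chi - (sum known) = -20 - (-28) = 8

8


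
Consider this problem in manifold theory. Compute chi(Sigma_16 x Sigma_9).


chi(Sigma_16) = 2 - 2*16 = -30
chi(Sigma_9) = 2 - 2*9 = -16
chi(product) = (-30) * (-16) = 480

480


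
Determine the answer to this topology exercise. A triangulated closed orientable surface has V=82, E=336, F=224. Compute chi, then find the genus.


chi = V - E + F = 82 - 336 + 224 = -30
For orientable closed surface: chi = 2 - 2g, so g = (2 - chi)/2.
g = (2 - (-30)) / 2 = 32 / 2 = 16

16


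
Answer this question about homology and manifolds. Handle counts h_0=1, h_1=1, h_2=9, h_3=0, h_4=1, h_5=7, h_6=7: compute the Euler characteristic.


Handles of index k contribute (-1)^k to chi (same as CW cells).
chi = (1) + (-1) + (9) + (0) + (1) + (-7) + (7) = 10

10


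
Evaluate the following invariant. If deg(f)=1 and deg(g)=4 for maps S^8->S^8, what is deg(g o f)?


Degree is multiplicative under composition: deg(g o f) = deg(g) * deg(f).
= 4 * 1 = 4

4


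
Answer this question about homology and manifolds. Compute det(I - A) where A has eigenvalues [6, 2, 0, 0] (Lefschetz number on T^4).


For a torus self-map: L(f) = det(I - A) where A acts on H_1.
L(f) = (1-6) * (1-2) * (1-0) * (1-0) = -5 * -1 * 1 * 1 = 5

5


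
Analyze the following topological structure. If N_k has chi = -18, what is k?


chi = 2 - k for closed non-orientable surfaces with k crosscaps.
-18 = 2 - k
k = 2 - (-18) = 20

20


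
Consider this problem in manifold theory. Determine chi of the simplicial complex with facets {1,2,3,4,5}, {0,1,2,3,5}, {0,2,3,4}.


Enumerate all faces; f-vector: f_0=6, f_1=15, f_2=18, f_3=10, f_4=2.
chi = sum (-1)^k f_k = 1

1


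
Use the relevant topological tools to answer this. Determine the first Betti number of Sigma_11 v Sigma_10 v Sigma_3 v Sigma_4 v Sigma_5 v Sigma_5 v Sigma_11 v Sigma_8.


For a wedge X v Y: reduced H_k(X v Y) = H_k(X) + H_k(Y).
Each Sigma_g contributes b_1 = 2g.
b_1 = 22 + 20 + 6 + 8 + 10 + 10 + 22 + 16 = 114

114


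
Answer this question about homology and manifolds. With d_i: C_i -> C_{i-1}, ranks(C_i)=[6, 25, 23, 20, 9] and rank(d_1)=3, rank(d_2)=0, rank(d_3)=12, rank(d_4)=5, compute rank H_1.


rank H_k = rank(ker d_k) - rank(im d_{k+1}).
rank(ker d_1) = rank(C_1) - rank(d_1) = 25 - 3 = 22.
rank(im d_{1+1}) = 0.
rank H_1 = 22 - 0 = 22

22


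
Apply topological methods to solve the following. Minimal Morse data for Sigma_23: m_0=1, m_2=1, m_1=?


A perfect Morse function has m_k = b_k.
For Sigma_23: b_0=1, b_1=2g=46, b_2=1.
Saddles m_1 = 2g = 46

46


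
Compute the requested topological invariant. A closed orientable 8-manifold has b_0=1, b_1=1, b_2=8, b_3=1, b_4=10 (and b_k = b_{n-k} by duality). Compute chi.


By Poincare duality b_k = b_{8-k}, so full Betti numbers: b_0=1, b_1=1, b_2=8, b_3=1, b_4=10, b_5=1, b_6=8, b_7=1, b_8=1.
chi = sum (-1)^k b_k = 24

24


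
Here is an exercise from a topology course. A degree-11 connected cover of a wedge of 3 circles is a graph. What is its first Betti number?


Nielsen-Schreier: an index-n subgroup of F_r is free of rank 1 + n(r-1).
Equivalently: chi(cover) = n*chi(base); chi(vee_r S^1) = 1 - 3 = -2.
chi(E) = 11*(-2) = -22; rank = 1 - chi(E) = 1 - (-22) = 23.
rank = 1 + 11*(3-1) = 1 + 22 = 23

23


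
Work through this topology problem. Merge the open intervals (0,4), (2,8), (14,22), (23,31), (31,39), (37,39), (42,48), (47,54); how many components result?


Sort and merge overlapping open intervals.
Merged: (0,8), (14,22), (23,31), (31,39), (42,54).
Number of components = 5

5


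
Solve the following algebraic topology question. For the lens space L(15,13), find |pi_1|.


pi_1(L(p,q)) = Z/pZ for any q coprime to p.
|pi_1(L(15,13))| = 15

15


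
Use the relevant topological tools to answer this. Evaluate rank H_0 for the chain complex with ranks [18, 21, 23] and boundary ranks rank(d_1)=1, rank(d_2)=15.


rank H_k = rank(ker d_k) - rank(im d_{k+1}).
rank(ker d_0) = rank(C_0) - rank(d_0) = 18 - 0 = 18.
rank(im d_{0+1}) = 1.
rank H_0 = 18 - 1 = 17

17


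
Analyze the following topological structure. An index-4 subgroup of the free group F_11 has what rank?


Nielsen-Schreier: an index-n subgroup of F_r is free of rank 1 + n(r-1).
Equivalently: chi(cover) = n*chi(base); chi(vee_r S^1) = 1 - 11 = -10.
chi(E) = 4*(-10) = -40; rank = 1 - chi(E) = 1 - (-40) = 41.
rank = 1 + 4*(11-1) = 1 + 40 = 41

41


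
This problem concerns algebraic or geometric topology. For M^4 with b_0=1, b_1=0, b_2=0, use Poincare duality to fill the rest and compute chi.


By Poincare duality b_k = b_{4-k}, so full Betti numbers: b_0=1, b_1=0, b_2=0, b_3=0, b_4=1.
chi = sum (-1)^k b_k = 2

2


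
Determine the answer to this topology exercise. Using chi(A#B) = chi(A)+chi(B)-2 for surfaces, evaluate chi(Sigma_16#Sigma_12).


chi(Sigma_16) = 2 - 2*16 = -30
chi(Sigma_12) = 2 - 2*12 = -22
For surfaces: chi(A#B) = chi(A) + chi(B) - 2.
chi = -30 + -22 - 2 = -54

-54


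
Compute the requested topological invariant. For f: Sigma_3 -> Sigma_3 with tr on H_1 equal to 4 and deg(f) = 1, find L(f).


L(f) = tr(f_0*) - tr(f_1*) + tr(f_2*).
= 1 - (4) + (1)
= -2

-2


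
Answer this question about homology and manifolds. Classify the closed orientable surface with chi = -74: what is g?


chi = 2 - 2g for closed orientable surfaces.
-74 = 2 - 2g
2g = 2 - (-74) = 76
g = 38

38


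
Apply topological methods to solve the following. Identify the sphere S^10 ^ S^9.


S^m ^ S^n = S^{m+n}.
k = 10 + 9 = 19

19


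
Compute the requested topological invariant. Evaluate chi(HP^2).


HP^2 has one cell in each dimension 0, 4, ..., 4*2 (2+1 cells, all even-dim).
chi = 2 + 1 = 3

3


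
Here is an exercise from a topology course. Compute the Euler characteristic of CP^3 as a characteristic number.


For any closed oriented manifold, <e(TM),[M]> = chi(M).
chi(CP^3) = 3+1 = 4

4


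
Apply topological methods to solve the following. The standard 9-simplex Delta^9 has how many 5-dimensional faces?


Delta^9 has 9+1 vertices. A 5-face is a choice of 5+1 vertices.
f_5 = C(9+1, 5+1) = C(10,6) = 210

210


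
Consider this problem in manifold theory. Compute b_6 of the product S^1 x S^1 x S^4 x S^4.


Each S^d has Poincare polynomial 1 + t^d.
The product S^1 x S^1 x S^4 x S^4 has Poincare polynomial prod(1+t^d_i).
Expanding: b_0=1, b_1=2, b_2=1, b_4=2, b_5=4, b_6=2, b_8=1, b_9=2, b_10=1.
b_6 = 2

2


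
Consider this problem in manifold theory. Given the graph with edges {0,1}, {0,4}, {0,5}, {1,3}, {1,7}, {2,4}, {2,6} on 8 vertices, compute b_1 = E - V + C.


b_1 = E - V + (number of components).
E = 7, V = 8, components = 1.
b_1 = 7 - 8 + 1 = 0

0


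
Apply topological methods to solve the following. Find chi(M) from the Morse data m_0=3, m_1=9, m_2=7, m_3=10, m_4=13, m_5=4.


Morse theory: chi(M) = sum_k (-1)^k m_k where m_k = #(index-k critical points).
= (3) + (-9) + (7) + (-10) + (13) + (-4) = 0

0


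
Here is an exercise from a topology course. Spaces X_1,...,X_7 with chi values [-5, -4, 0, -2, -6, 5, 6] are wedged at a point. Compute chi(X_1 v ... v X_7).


chi(A v B) = chi(A) + chi(B) - 1 (one point identified).
For 7 spaces: chi = (sum chi_i) - (7 - 1).
sum = -6; chi = -6 - 6 = -12

-12


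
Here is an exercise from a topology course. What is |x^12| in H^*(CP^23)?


|x| = 2 in H^*(CP^n).
|x^12| = 12 * |x| = 12 * 2 = 24

24


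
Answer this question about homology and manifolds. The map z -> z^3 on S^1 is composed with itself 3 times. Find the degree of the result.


deg(f) = 3. Degree is multiplicative: deg(f^3) = (deg f)^3.
deg(f^3) = (3)^3 = 27

27


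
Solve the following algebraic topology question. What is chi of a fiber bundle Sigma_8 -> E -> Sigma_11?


For a fiber bundle F -> E -> B (with CW structure): chi(E) = chi(B) * chi(F).
chi(Sigma_11) = -20, chi(Sigma_8) = -14.
chi(E) = (-20) * (-14) = 280

280


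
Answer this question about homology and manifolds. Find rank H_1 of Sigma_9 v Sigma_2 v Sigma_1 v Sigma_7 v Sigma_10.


For a wedge X v Y: reduced H_k(X v Y) = H_k(X) + H_k(Y).
Each Sigma_g contributes b_1 = 2g.
b_1 = 18 + 4 + 2 + 14 + 20 = 58

58


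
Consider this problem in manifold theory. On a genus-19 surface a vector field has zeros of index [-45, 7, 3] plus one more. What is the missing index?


Poincare-Hopf: sum of indices = chi(M).
chi(Sigma_19) = 2 - 2*19 = -36.
Sum of known indices = -35.
x = chi - (sum known) = -36 - (-35) = -1

-1


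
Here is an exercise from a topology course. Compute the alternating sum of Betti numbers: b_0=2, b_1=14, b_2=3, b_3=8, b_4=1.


chi = sum_k (-1)^k b_k.
= (2) + (-14) + (3) + (-8) + (1)
= -16

-16


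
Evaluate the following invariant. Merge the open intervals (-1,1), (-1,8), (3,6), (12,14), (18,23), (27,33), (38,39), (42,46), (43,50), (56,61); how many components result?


Sort and merge overlapping open intervals.
Merged: (-1,8), (12,14), (18,23), (27,33), (38,39), (42,50), (56,61).
Number of components = 7

7


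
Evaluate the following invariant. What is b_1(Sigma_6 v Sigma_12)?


For a wedge: H_1(A v B) = H_1(A) + H_1(B).
b_1(Sigma_6) = 12, b_1(Sigma_12) = 24.
b_1 = 12 + 24 = 36

36


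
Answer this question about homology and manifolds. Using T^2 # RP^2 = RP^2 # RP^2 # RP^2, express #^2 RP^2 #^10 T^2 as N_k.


Since a >= 1, the sum is non-orientable; each T^2 can be replaced by RP^2 # RP^2 (since T^2#RP^2 = 3RP^2).
Total crosscaps k = 2 + 2*10 = 22.
Check via chi: chi = 2*1 + 10*0 - (2+10-1)*2 = -20 = 2 - k = -20. Consistent.

22


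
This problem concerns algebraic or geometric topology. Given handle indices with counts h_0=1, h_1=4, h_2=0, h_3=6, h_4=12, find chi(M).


Handles of index k contribute (-1)^k to chi (same as CW cells).
chi = (1) + (-4) + (0) + (-6) + (12) = 3

3


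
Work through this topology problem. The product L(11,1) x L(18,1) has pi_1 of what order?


pi_1(X x Y) = pi_1(X) x pi_1(Y).
pi_1(L(11,1)) = Z/11, pi_1(L(18,1)) = Z/18.
|Z/11 x Z/18| = 11 * 18 = 198

198


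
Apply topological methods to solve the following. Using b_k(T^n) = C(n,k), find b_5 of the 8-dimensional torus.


By the Kunneth formula, b_k(T^n) = C(n,k).
b_5(T^8) = C(8,5).
C(8,5) = 8!/(5!*3!) = 56

56


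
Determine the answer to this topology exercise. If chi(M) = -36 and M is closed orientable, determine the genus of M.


chi = 2 - 2g for closed orientable surfaces.
-36 = 2 - 2g
2g = 2 - (-36) = 38
g = 19

19


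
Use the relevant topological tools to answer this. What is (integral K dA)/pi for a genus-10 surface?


Gauss-Bonnet: integral K dA = 2*pi*chi(M).
chi(Sigma_10) = 2 - 2*10 = -18.
(integral K dA)/pi = 2*chi = 2*(-18) = -36

-36


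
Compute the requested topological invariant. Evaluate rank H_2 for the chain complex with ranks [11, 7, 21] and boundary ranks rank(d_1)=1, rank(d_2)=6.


rank H_k = rank(ker d_k) - rank(im d_{k+1}).
rank(ker d_2) = rank(C_2) - rank(d_2) = 21 - 6 = 15.
rank(im d_{2+1}) = 0.
rank H_2 = 15 - 0 = 15

15


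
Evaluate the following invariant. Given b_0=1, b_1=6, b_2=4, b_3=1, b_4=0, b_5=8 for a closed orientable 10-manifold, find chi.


By Poincare duality b_k = b_{10-k}, so full Betti numbers: b_0=1, b_1=6, b_2=4, b_3=1, b_4=0, b_5=8, b_6=0, b_7=1, b_8=4, b_9=6, b_10=1.
chi = sum (-1)^k b_k = -12

-12


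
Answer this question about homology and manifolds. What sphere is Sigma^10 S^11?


Each suspension raises dimension by 1: Sigma S^n = S^{n+1}.
Sigma^10 S^11 = S^{11+10} = S^21

21


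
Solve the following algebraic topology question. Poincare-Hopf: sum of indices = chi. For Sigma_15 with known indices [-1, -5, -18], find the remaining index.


Poincare-Hopf: sum of indices = chi(M).
chi(Sigma_15) = 2 - 2*15 = -28.
Sum of known indices = -24.
x = chi - (sum known) = -28 - (-24) = -4

-4


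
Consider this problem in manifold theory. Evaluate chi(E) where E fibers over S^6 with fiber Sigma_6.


chi(S^6) = 2 (n even), chi(Sigma_6) = 2 - 2*6 = -10.
chi(E) = 2 * (-10) = -20

-20


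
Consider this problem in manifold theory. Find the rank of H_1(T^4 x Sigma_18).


pi_1(A x B) = pi_1(A) x pi_1(B); rank of abelianization = b_1.
b_1(T^4) = 4, b_1(Sigma_18) = 2*18 = 36.
b_1(product) = 4 + 36 = 40

40


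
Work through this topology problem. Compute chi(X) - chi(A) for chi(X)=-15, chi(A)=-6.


Relative Euler characteristic: chi(X, A) = chi(X) - chi(A).
= -15 - (-6) = -9

-9


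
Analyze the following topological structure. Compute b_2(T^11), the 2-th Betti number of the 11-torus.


By the Kunneth formula, b_k(T^n) = C(n,k).
b_2(T^11) = C(11,2).
C(11,2) = 11!/(2!*9!) = 55

55


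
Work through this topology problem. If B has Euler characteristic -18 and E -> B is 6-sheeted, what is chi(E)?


For a finite covering: chi(E) = (number of sheets) * chi(B).
chi(E) = 6 * (-18) = -108

-108


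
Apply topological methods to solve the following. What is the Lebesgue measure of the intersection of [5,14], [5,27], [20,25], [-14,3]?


Intersection = [max(a_i), min(b_i)] = [20, 3].
Since 20 > 3, the intersection is empty.
Length = 0

0


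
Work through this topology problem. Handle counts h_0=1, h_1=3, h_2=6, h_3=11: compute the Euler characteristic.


Handles of index k contribute (-1)^k to chi (same as CW cells).
chi = (1) + (-3) + (6) + (-11) = -7

-7


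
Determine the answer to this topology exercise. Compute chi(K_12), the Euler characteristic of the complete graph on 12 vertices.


K_12: V = 12, E = C(12,2) = 66.
chi = V - E = 12 - 66 = -54

-54


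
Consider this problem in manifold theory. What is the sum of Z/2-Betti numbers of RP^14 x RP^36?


dim H^*(RP^n; Z/2) = n+1 (one Z/2 in each degree 0..n).
Total Betti number is multiplicative.
Total = (14+1) * (36+1) = 15 * 37 = 555

555


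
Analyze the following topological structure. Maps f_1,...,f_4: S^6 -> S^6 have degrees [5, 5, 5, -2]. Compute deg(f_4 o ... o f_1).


Degree is multiplicative: deg(composition) = product of degrees.
= (5) * (5) * (5) * (-2) = -250

-250


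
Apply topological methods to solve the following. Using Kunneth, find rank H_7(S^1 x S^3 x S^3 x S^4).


Each S^d has Poincare polynomial 1 + t^d.
The product S^1 x S^3 x S^3 x S^4 has Poincare polynomial prod(1+t^d_i).
Expanding: b_0=1, b_1=1, b_3=2, b_4=3, b_5=1, b_6=1, b_7=3, b_8=2, b_10=1, b_11=1.
b_7 = 3

3


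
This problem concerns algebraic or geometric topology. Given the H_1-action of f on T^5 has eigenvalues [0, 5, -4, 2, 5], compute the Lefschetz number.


For a torus self-map: L(f) = det(I - A) where A acts on H_1.
L(f) = (1-0) * (1-5) * (1--4) * (1-2) * (1-5) = 1 * -4 * 5 * -1 * -4 = -80

-80


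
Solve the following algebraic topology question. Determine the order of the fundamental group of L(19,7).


pi_1(L(p,q)) = Z/pZ for any q coprime to p.
|pi_1(L(19,7))| = 19

19


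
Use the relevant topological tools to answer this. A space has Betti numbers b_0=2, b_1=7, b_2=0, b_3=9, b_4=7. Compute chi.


chi = sum_k (-1)^k b_k.
= (2) + (-7) + (0) + (-9) + (7)
= -7

-7


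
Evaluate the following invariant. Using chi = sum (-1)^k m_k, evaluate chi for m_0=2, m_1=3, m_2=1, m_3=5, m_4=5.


Morse theory: chi(M) = sum_k (-1)^k m_k where m_k = #(index-k critical points).
= (2) + (-3) + (1) + (-5) + (5) = 0

0


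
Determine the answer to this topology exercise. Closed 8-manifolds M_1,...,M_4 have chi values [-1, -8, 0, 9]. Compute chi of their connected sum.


For n-manifolds: chi(A#B) = chi(A) + chi(B) - chi(S^8).
chi(S^8) = 1 + (-1)^8 = 2.
chi(#) = (sum chi_i) - (4-1)*chi(S^8) = 0 - 3*2 = -6

-6


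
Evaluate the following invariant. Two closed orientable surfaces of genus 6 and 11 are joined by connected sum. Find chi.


chi(Sigma_6) = 2 - 2*6 = -10
chi(Sigma_11) = 2 - 2*11 = -20
For surfaces: chi(A#B) = chi(A) + chi(B) - 2.
chi = -10 + -20 - 2 = -32

-32


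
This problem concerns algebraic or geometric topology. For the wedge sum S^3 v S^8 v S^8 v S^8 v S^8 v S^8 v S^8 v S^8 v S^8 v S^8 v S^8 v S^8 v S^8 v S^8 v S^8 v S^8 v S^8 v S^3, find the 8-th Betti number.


For a wedge of spheres, H_k (k>0) is free on one generator per sphere of dimension k.
Spheres of dimension 8: count = 16.
b_8 = 16

16


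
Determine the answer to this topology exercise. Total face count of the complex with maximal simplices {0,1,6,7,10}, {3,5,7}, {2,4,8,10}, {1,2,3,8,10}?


Each maximal simplex on m vertices has 2^m - 1 nonempty faces.
Take the union (dedupe shared faces).
Total distinct faces = 72

72


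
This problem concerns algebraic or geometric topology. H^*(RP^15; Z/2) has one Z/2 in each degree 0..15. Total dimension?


H^k(RP^15; Z/2) = Z/2 for each 0 <= k <= 15.
Total dimension = 15 + 1 = 16

16


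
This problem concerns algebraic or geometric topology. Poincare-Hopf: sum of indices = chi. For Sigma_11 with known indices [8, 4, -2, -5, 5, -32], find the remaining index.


Poincare-Hopf: sum of indices = chi(M).
chi(Sigma_11) = 2 - 2*11 = -20.
Sum of known indices = -22.
x = chi - (sum known) = -20 - (-22) = 2

2


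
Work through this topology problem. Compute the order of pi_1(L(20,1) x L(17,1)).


pi_1(X x Y) = pi_1(X) x pi_1(Y).
pi_1(L(20,1)) = Z/20, pi_1(L(17,1)) = Z/17.
|Z/20 x Z/17| = 20 * 17 = 340

340


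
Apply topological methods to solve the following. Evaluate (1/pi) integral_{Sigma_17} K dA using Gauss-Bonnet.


Gauss-Bonnet: integral K dA = 2*pi*chi(M).
chi(Sigma_17) = 2 - 2*17 = -32.
(integral K dA)/pi = 2*chi = 2*(-32) = -64

-64


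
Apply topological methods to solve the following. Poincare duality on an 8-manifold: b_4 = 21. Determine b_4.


Poincare duality for closed orientable n-manifolds: b_k = b_{n-k}.
Here n = 8, so b_4 = b_4 = 21

21


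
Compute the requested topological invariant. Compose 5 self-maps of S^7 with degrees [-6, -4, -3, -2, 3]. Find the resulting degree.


Degree is multiplicative: deg(composition) = product of degrees.
= (-6) * (-4) * (-3) * (-2) * (3) = 432

432


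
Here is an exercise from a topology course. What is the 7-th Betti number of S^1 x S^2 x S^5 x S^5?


Each S^d has Poincare polynomial 1 + t^d.
The product S^1 x S^2 x S^5 x S^5 has Poincare polynomial prod(1+t^d_i).
Expanding: b_0=1, b_1=1, b_2=1, b_3=1, b_5=2, b_6=2, b_7=2, b_8=2, b_10=1, b_11=1, b_12=1, b_13=1.
b_7 = 2

2


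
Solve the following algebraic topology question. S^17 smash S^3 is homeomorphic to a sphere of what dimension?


S^m ^ S^n = S^{m+n}.
k = 17 + 3 = 20

20


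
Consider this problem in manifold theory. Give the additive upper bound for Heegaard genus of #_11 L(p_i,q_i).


Heegaard genus satisfies g(A#B) <= g(A) + g(B).
Each lens space has g = 1.
Upper bound: 11 * 1 = 11

11


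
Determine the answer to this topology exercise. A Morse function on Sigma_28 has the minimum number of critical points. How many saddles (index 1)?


A perfect Morse function has m_k = b_k.
For Sigma_28: b_0=1, b_1=2g=56, b_2=1.
Saddles m_1 = 2g = 56

56


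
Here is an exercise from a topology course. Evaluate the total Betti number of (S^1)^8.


b_k(T^8) = C(8,k), so the sum over k is sum_k C(8,k) = 2^8.
Total = 2^8 = 256

256


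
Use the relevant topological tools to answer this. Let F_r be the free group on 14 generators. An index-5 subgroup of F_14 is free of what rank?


Nielsen-Schreier: an index-n subgroup of F_r is free of rank 1 + n(r-1).
Equivalently: chi(cover) = n*chi(base); chi(vee_r S^1) = 1 - 14 = -13.
chi(E) = 5*(-13) = -65; rank = 1 - chi(E) = 1 - (-65) = 66.
rank = 1 + 5*(14-1) = 1 + 65 = 66

66


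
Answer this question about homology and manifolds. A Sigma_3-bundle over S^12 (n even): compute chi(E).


chi(S^12) = 2 (n even), chi(Sigma_3) = 2 - 2*3 = -4.
chi(E) = 2 * (-4) = -8

-8


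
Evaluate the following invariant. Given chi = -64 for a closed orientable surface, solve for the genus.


chi = 2 - 2g for closed orientable surfaces.
-64 = 2 - 2g
2g = 2 - (-64) = 66
g = 33

33


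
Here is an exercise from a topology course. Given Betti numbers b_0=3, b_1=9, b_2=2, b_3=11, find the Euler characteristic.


chi = sum_k (-1)^k b_k.
= (3) + (-9) + (2) + (-11)
= -15

-15


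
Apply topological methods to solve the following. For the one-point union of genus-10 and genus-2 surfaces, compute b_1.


For a wedge: H_1(A v B) = H_1(A) + H_1(B).
b_1(Sigma_10) = 20, b_1(Sigma_2) = 4.
b_1 = 20 + 4 = 24

24


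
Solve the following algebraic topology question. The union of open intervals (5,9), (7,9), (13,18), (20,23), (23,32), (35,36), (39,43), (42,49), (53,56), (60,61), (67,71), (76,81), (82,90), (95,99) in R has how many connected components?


Sort and merge overlapping open intervals.
Merged: (5,9), (13,18), (20,23), (23,32), (35,36), (39,49), (53,56), (60,61), (67,71), (76,81), (82,90), (95,99).
Number of components = 12

12


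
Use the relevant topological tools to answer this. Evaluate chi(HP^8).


HP^8 has one cell in each dimension 0, 4, ..., 4*8 (8+1 cells, all even-dim).
chi = 8 + 1 = 9

9


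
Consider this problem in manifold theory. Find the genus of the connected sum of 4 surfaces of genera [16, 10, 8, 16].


Genus is additive under connected sum of orientable surfaces.
g = 16 + 10 + 8 + 16 = 50

50


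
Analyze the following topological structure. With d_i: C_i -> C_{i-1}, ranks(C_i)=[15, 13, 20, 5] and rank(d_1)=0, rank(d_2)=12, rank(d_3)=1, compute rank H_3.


rank H_k = rank(ker d_k) - rank(im d_{k+1}).
rank(ker d_3) = rank(C_3) - rank(d_3) = 5 - 1 = 4.
rank(im d_{3+1}) = 0.
rank H_3 = 4 - 0 = 4

4


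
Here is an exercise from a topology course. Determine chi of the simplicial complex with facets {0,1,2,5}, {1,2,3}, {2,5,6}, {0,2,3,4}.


Enumerate all faces; f-vector: f_0=7, f_1=14, f_2=10, f_3=2.
chi = sum (-1)^k f_k = 1

1


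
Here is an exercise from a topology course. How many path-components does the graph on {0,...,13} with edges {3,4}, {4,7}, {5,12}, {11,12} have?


Run DFS/union-find over 14 vertices.
V = 14, E = 4.
Number of components = 10

10


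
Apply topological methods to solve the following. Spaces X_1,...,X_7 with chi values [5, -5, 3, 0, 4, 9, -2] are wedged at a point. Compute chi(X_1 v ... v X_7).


chi(A v B) = chi(A) + chi(B) - 1 (one point identified).
For 7 spaces: chi = (sum chi_i) - (7 - 1).
sum = 14; chi = 14 - 6 = 8

8


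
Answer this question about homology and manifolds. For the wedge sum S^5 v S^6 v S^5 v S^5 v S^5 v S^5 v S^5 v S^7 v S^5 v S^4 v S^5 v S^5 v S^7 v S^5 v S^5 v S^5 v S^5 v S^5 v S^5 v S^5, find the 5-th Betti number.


For a wedge of spheres, H_k (k>0) is free on one generator per sphere of dimension k.
Spheres of dimension 5: count = 16.
b_5 = 16

16


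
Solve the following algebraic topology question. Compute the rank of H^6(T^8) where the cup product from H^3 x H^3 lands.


Cup product: H^p x H^q -> H^{p+q}; here p+q = 3+3 = 6.
rank H^k(T^n) = C(n,k).
C(8,6) = 28

28


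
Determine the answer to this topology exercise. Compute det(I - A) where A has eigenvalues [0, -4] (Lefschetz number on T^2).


For a torus self-map: L(f) = det(I - A) where A acts on H_1.
L(f) = (1-0) * (1--4) = 1 * 5 = 5

5


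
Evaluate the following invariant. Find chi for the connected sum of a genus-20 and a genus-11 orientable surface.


chi(Sigma_20) = 2 - 2*20 = -38
chi(Sigma_11) = 2 - 2*11 = -20
For surfaces: chi(A#B) = chi(A) + chi(B) - 2.
chi = -38 + -20 - 2 = -60

-60


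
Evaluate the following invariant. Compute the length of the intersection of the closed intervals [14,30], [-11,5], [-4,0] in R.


Intersection = [max(a_i), min(b_i)] = [14, 0].
Since 14 > 0, the intersection is empty.
Length = 0

0


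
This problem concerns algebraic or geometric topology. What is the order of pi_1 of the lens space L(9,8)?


pi_1(L(p,q)) = Z/pZ for any q coprime to p.
|pi_1(L(9,8))| = 9

9


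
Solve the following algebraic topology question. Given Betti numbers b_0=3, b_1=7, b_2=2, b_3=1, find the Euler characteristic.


chi = sum_k (-1)^k b_k.
= (3) + (-7) + (2) + (-1)
= -3

-3


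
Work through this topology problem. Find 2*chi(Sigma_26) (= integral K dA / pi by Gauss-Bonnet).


Gauss-Bonnet: integral K dA = 2*pi*chi(M).
chi(Sigma_26) = 2 - 2*26 = -50.
(integral K dA)/pi = 2*chi = 2*(-50) = -100

-100


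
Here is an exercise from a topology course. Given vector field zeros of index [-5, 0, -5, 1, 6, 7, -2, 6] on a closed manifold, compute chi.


Poincare-Hopf: chi(M) = sum of indices of zeros.
chi = (-5) + (0) + (-5) + (1) + (6) + (7) + (-2) + (6) = 8

8


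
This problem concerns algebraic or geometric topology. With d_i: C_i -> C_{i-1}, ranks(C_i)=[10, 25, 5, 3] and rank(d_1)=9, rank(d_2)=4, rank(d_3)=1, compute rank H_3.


rank H_k = rank(ker d_k) - rank(im d_{k+1}).
rank(ker d_3) = rank(C_3) - rank(d_3) = 3 - 1 = 2.
rank(im d_{3+1}) = 0.
rank H_3 = 2 - 0 = 2

2


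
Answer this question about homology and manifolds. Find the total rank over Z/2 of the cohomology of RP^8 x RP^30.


dim H^*(RP^n; Z/2) = n+1 (one Z/2 in each degree 0..n).
Total Betti number is multiplicative.
Total = (8+1) * (30+1) = 9 * 31 = 279

279


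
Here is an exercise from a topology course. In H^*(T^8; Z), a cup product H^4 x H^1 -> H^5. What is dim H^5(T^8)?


Cup product: H^p x H^q -> H^{p+q}; here p+q = 4+1 = 5.
rank H^k(T^n) = C(n,k).
C(8,5) = 56

56


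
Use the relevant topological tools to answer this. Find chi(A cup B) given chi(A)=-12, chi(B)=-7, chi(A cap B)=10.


chi(A cup B) = chi(A) + chi(B) - chi(A cap B)
= -12 + (-7) - (10)
= -29

-29


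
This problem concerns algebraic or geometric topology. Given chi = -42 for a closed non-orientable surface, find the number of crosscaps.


chi = 2 - k for closed non-orientable surfaces with k crosscaps.
-42 = 2 - k
k = 2 - (-42) = 44

44


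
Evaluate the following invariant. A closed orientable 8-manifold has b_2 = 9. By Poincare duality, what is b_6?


Poincare duality for closed orientable n-manifolds: b_k = b_{n-k}.
Here n = 8, so b_6 = b_2 = 9

9


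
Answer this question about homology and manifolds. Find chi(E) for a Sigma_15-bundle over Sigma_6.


For a fiber bundle F -> E -> B (with CW structure): chi(E) = chi(B) * chi(F).
chi(Sigma_6) = -10, chi(Sigma_15) = -28.
chi(E) = (-10) * (-28) = 280

280


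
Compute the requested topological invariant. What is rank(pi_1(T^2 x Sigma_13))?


pi_1(A x B) = pi_1(A) x pi_1(B); rank of abelianization = b_1.
b_1(T^2) = 2, b_1(Sigma_13) = 2*13 = 26.
b_1(product) = 2 + 26 = 28

28


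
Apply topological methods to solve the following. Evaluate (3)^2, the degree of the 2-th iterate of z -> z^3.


deg(f) = 3. Degree is multiplicative: deg(f^2) = (deg f)^2.
deg(f^2) = (3)^2 = 9

9


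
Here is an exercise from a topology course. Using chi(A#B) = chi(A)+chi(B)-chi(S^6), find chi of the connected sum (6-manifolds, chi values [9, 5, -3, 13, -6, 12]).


For n-manifolds: chi(A#B) = chi(A) + chi(B) - chi(S^6).
chi(S^6) = 1 + (-1)^6 = 2.
chi(#) = (sum chi_i) - (6-1)*chi(S^6) = 30 - 5*2 = 20

20


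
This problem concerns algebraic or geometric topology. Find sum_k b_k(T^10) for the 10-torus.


b_k(T^10) = C(10,k), so the sum over k is sum_k C(10,k) = 2^10.
Total = 2^10 = 1024

1024


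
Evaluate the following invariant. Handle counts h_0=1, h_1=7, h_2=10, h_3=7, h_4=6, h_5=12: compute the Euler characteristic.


Handles of index k contribute (-1)^k to chi (same as CW cells).
chi = (1) + (-7) + (10) + (-7) + (6) + (-12) = -9

-9


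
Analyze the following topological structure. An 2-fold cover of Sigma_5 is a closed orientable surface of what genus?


For an n-sheeted cover: chi(E) = n * chi(B).
chi(Sigma_5) = 2 - 2*5 = -8.
chi(E) = 2 * (-8) = -16.
genus(E) = (2 - chi(E))/2 = (2 - (-16))/2 = 18/2 = 9

9


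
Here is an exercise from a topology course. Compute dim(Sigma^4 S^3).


Each suspension raises dimension by 1: Sigma S^n = S^{n+1}.
Sigma^4 S^3 = S^{3+4} = S^7

7


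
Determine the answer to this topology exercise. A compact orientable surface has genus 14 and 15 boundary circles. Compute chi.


For a compact orientable surface with genus g and b boundary components: chi = 2 - 2g - b.
chi = 2 - 2*14 - 15 = 2 - 28 - 15 = -41

-41


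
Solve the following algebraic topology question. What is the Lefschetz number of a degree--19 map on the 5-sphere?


On S^5: L(f) = tr(f_0*) + (-1)^5 tr(f_5*) = 1 + (-1)^5 * deg(f).
L(f) = 1 + (-1)^5 * -19 = 1 + 19 = 20

20


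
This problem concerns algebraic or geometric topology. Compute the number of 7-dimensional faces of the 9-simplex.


Delta^9 has 9+1 vertices. A 7-face is a choice of 7+1 vertices.
f_7 = C(9+1, 7+1) = C(10,8) = 45

45


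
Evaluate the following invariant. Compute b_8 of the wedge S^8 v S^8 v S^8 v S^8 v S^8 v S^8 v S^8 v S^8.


For a wedge of spheres, H_k (k>0) is free on one generator per sphere of dimension k.
Spheres of dimension 8: count = 8.
b_8 = 8

8


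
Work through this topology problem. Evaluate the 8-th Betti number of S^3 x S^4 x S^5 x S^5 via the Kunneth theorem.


Each S^d has Poincare polynomial 1 + t^d.
The product S^3 x S^4 x S^5 x S^5 has Poincare polynomial prod(1+t^d_i).
Expanding: b_0=1, b_3=1, b_4=1, b_5=2, b_7=1, b_8=2, b_9=2, b_10=1, b_12=2, b_13=1, b_14=1, b_17=1.
b_8 = 2

2


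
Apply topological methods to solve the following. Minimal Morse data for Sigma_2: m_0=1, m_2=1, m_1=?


A perfect Morse function has m_k = b_k.
For Sigma_2: b_0=1, b_1=2g=4, b_2=1.
Saddles m_1 = 2g = 4

4


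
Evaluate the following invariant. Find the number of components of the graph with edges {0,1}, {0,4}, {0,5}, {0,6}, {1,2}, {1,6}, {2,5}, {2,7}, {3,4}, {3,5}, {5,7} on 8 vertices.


Run DFS/union-find over 8 vertices.
V = 8, E = 11.
Number of components = 1

1


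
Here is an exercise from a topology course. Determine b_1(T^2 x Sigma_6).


pi_1(A x B) = pi_1(A) x pi_1(B); rank of abelianization = b_1.
b_1(T^2) = 2, b_1(Sigma_6) = 2*6 = 12.
b_1(product) = 2 + 12 = 14

14


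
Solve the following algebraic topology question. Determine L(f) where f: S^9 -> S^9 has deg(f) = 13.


On S^9: L(f) = tr(f_0*) + (-1)^9 tr(f_9*) = 1 + (-1)^9 * deg(f).
L(f) = 1 + (-1)^9 * 13 = 1 + -13 = -12

-12


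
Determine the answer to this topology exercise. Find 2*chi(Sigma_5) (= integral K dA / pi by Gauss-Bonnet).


Gauss-Bonnet: integral K dA = 2*pi*chi(M).
chi(Sigma_5) = 2 - 2*5 = -8.
(integral K dA)/pi = 2*chi = 2*(-8) = -16

-16


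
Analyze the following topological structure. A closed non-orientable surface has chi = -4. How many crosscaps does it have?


chi = 2 - k for closed non-orientable surfaces with k crosscaps.
-4 = 2 - k
k = 2 - (-4) = 6

6


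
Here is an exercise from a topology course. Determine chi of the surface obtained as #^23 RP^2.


For a non-orientable closed surface with k crosscaps: chi = 2 - k.
Here k = 23.
chi = 2 - 23 = -21

-21


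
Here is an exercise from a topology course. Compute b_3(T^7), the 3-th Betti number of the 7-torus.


By the Kunneth formula, b_k(T^n) = C(n,k).
b_3(T^7) = C(7,3).
C(7,3) = 7!/(3!*4!) = 35

35


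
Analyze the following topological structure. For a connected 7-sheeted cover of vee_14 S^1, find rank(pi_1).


Nielsen-Schreier: an index-n subgroup of F_r is free of rank 1 + n(r-1).
Equivalently: chi(cover) = n*chi(base); chi(vee_r S^1) = 1 - 14 = -13.
chi(E) = 7*(-13) = -91; rank = 1 - chi(E) = 1 - (-91) = 92.
rank = 1 + 7*(14-1) = 1 + 91 = 92

92


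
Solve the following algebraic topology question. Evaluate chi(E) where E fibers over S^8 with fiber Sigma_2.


chi(S^8) = 2 (n even), chi(Sigma_2) = 2 - 2*2 = -2.
chi(E) = 2 * (-2) = -4

-4


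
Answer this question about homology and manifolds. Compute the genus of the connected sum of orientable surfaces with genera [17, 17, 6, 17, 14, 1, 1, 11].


Genus is additive under connected sum of orientable surfaces.
g = 17 + 17 + 6 + 17 + 14 + 1 + 1 + 11 = 84

84


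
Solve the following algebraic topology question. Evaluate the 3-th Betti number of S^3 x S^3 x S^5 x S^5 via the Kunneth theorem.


Each S^d has Poincare polynomial 1 + t^d.
The product S^3 x S^3 x S^5 x S^5 has Poincare polynomial prod(1+t^d_i).
Expanding: b_0=1, b_3=2, b_5=2, b_6=1, b_8=4, b_10=1, b_11=2, b_13=2, b_16=1.
b_3 = 2

2


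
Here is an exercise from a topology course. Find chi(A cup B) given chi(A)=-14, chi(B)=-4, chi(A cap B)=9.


chi(A cup B) = chi(A) + chi(B) - chi(A cap B)
= -14 + (-4) - (9)
= -27

-27


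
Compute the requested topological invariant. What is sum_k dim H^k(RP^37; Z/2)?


H^k(RP^37; Z/2) = Z/2 for each 0 <= k <= 37.
Total dimension = 37 + 1 = 38

38


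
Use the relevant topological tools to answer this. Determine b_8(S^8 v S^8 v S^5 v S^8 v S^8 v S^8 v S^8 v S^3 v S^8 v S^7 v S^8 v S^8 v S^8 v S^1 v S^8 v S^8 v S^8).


For a wedge of spheres, H_k (k>0) is free on one generator per sphere of dimension k.
Spheres of dimension 8: count = 13.
b_8 = 13

13


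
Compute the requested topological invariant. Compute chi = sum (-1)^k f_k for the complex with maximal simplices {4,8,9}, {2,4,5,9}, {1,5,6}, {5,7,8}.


Enumerate all faces; f-vector: f_0=8, f_1=14, f_2=7, f_3=1.
chi = sum (-1)^k f_k = 0

0


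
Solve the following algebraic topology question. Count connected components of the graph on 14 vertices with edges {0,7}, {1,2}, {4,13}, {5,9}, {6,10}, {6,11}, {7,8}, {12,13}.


Run DFS/union-find over 14 vertices.
V = 14, E = 8.
Number of components = 6

6


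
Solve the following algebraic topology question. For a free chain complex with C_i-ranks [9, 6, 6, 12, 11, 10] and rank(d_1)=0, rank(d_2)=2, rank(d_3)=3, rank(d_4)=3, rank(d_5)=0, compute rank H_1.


rank H_k = rank(ker d_k) - rank(im d_{k+1}).
rank(ker d_1) = rank(C_1) - rank(d_1) = 6 - 0 = 6.
rank(im d_{1+1}) = 2.
rank H_1 = 6 - 2 = 4

4


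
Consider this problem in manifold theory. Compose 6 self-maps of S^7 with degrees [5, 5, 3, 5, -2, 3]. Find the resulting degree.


Degree is multiplicative: deg(composition) = product of degrees.
= (5) * (5) * (3) * (5) * (-2) * (3) = -2250

-2250


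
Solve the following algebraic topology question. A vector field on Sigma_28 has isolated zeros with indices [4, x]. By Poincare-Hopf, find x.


Poincare-Hopf: sum of indices = chi(M).
chi(Sigma_28) = 2 - 2*28 = -54.
Sum of known indices = 4.
x = chi - (sum known) = -54 - (4) = -58

-58


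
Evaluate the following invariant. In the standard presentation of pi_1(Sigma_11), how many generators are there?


Standard presentation: pi_1(Sigma_g) = <a_1,b_1,...,a_g,b_g | [a_1,b_1]...[a_g,b_g] = 1>.
Number of generators = 2g = 2*11 = 22

22


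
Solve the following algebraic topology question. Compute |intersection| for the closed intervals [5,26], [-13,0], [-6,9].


Intersection = [max(a_i), min(b_i)] = [5, 0].
Since 5 > 0, the intersection is empty.
Length = 0

0


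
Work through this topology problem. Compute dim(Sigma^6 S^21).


Each suspension raises dimension by 1: Sigma S^n = S^{n+1}.
Sigma^6 S^21 = S^{21+6} = S^27

27


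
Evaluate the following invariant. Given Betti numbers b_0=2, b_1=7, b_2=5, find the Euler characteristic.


chi = sum_k (-1)^k b_k.
= (2) + (-7) + (5)
= 0

0


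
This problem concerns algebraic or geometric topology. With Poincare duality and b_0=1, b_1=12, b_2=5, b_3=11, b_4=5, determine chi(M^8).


By Poincare duality b_k = b_{8-k}, so full Betti numbers: b_0=1, b_1=12, b_2=5, b_3=11, b_4=5, b_5=11, b_6=5, b_7=12, b_8=1.
chi = sum (-1)^k b_k = -29

-29


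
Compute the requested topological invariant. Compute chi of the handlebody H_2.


A genus-g handlebody deformation retracts to a wedge of g circles.
chi(vee_g S^1) = 1 - g.
chi(H_2) = 1 - 2 = -1

-1


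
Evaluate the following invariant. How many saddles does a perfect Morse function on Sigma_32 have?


A perfect Morse function has m_k = b_k.
For Sigma_32: b_0=1, b_1=2g=64, b_2=1.
Saddles m_1 = 2g = 64

64


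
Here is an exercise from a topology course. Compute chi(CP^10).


CP^10 has one cell in each even dimension 0, 2, ..., 2*10 (10+1 cells total).
All cells are even-dimensional, so chi = number of cells.
chi = 10 + 1 = 11

11


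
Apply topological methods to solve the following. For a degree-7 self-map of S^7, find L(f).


On S^7: L(f) = tr(f_0*) + (-1)^7 tr(f_7*) = 1 + (-1)^7 * deg(f).
L(f) = 1 + (-1)^7 * 7 = 1 + -7 = -6

-6


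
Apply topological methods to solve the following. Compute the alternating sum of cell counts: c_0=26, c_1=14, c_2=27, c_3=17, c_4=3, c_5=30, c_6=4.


chi = sum_k (-1)^k c_k.
= (-1)^0*26 + (-1)^1*14 + (-1)^2*27 + (-1)^3*17 + (-1)^4*3 + (-1)^5*30 + (-1)^6*4
= (26) + (-14) + (27) + (-17) + (3) + (-30) + (4)
= -1

-1


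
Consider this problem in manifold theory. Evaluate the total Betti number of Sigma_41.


For Sigma_41: b_0 = 1, b_1 = 2g = 82, b_2 = 1.
Total = 1 + 82 + 1 = 84

84


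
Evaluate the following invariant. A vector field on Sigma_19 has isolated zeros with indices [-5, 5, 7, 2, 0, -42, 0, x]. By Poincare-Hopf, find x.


Poincare-Hopf: sum of indices = chi(M).
chi(Sigma_19) = 2 - 2*19 = -36.
Sum of known indices = -33.
x = chi - (sum known) = -36 - (-33) = -3

-3
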